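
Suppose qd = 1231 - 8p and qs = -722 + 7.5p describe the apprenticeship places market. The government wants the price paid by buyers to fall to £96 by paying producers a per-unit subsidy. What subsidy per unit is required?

At a buyer price of 96, quantity demanded is 1231 − 8·96 = 463.
Sellers supply 463 only when they receive ps with -722 + 7.5·ps = 463, i.e. ps = 158.
s = ps − pb = 158 − 96 = 62.

Required subsidy s = £62 per unit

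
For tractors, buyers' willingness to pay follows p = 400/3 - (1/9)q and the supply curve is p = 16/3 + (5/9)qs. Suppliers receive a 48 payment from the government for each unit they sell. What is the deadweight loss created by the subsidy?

Deadweight loss = 1728

Pre-subsidy: 400/3 - (1/9)q = 16/3 + (5/9)q gives q* = 192 and p* = 112.
With the subsidy, sellers receive ps = pb + 48 for each unit, where pb is the price buyers pay.
On the curves, pb = 400/3 - (1/9)q and ps = 16/3 + (5/9)q; the wedge ps − pb = 48 gives 16/3 + (5/9)q − (400/3 - (1/9)q) = 48, so q' = 264.
Then pb = 400/3 − (1/9)·264 = 104 and ps = 16/3 + (5/9)·264 = 152.
The subsidy expands output by 264 − 192 = 72 past the efficient level; on those units the gap between marginal cost and willingness to pay runs from 0 up to 48.
DWL = ½ × 48 × 72 = 1728.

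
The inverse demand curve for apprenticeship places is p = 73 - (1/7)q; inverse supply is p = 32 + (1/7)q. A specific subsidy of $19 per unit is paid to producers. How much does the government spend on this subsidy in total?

Pre-subsidy: 73 - (1/7)q = 32 + (1/7)q gives q* = 143.5 and p* = 52.5.
With the subsidy, sellers receive ps = pb + 19 for each unit, where pb is the price buyers pay.
On the curves, pb = 73 - (1/7)q and ps = 32 + (1/7)q; the wedge ps − pb = 19 gives 32 + (1/7)q − (73 - (1/7)q) = 19, so q' = 210.
Then pb = 73 − (1/7)·210 = 43 and ps = 32 + (1/7)·210 = 62.
Government outlay = subsidy × quantity = 19 × 210 = 3990.

Government cost = $3990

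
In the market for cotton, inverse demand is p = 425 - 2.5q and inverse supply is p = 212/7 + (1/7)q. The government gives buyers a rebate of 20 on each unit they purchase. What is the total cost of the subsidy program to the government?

Government cost = 116120/37

Pre-subsidy: 425 - 2.5q = 212/7 + (1/7)q gives q* = 5526/37 and p* = 1910/37.
With the rebate, buyers effectively pay pb = ps − 20, where ps is the price sellers receive.
On the curves, pb = 425 - 2.5q and ps = 212/7 + (1/7)q; the wedge ps − pb = 20 gives 212/7 + (1/7)q − (425 - 2.5q) = 20, so q' = 5806/37.
Then pb = 425 − 2.5·(5806/37) = 1210/37 and ps = 212/7 + (1/7)·(5806/37) = 1950/37.
Government outlay = subsidy × quantity = 20 × 5806/37 = 116120/37.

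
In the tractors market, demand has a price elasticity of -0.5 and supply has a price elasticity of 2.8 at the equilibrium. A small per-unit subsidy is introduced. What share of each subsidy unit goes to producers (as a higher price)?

For a small subsidy around the equilibrium, the benefit split depends on the relative slopes, which at a point are proportional to the elasticities.
Buyer share = εs/(εs + |εd|) = 2.8/(2.8 + 0.5) = 28/33; seller share = |εd|/(εs + |εd|) = 5/33.
So producers capture 5/33 of the subsidy.

Producer share = 5/33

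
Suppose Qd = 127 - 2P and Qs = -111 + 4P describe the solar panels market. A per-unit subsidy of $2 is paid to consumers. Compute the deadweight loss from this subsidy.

Deadweight loss = 8/3

Pre-subsidy: 127 - 2P = -111 + 4P gives P* = 119/3, Q* = 143/3.
With the rebate, buyers effectively pay Pb = Ps − 2, where Ps is the price sellers receive.
Demand in terms of Ps becomes Qd = 127 − 2(Ps − 2) = 131 - 2Ps. Setting this equal to supply: 131 - 2Ps = -111 + 4Ps, so Ps = 121/3.
Buyers pay Pb = 121/3 − 2 = 115/3; Q' = -111 + 4·(121/3) = 151/3.
The subsidy expands output by 151/3 − 143/3 = 8/3 past the efficient level; on those units the gap between marginal cost and willingness to pay runs from 0 up to 2.
DWL = ½ × 2 × 8/3 = 8/3.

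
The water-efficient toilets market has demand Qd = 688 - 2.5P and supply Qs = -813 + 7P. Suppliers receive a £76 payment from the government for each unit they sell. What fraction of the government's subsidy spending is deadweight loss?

Pre-subsidy: 688 - 2.5P = -813 + 7P gives P* = 158, Q* = 293.
With the subsidy, sellers receive Ps = Pb + 76 for each unit, where Pb is the price buyers pay.
Supply in terms of Pb becomes Qs = -813 + 7(Pb + 76) = -281 + 7Pb. Setting this equal to demand: 688 - 2.5Pb = -281 + 7Pb, so Pb = 102.
Sellers receive Ps = 102 + 76 = 178; Q' = 688 − 2.5·102 = 433.
ΔCS = ½(293 + 433)(158 − 102) = 20328; ΔPS = ½(293 + 433)(178 − 158) = 7260.
Government spending = 76 × 433 = 32908.
DWL = ½ × 76 × (433 − 293) = 5320; fraction = 5320 / 32908 = 70/433.

DWL / government spending = 70/433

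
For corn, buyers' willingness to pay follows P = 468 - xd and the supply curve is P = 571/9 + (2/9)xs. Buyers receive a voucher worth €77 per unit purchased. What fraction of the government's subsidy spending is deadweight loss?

DWL / government spending = 63/788

Pre-subsidy: 468 - x = 571/9 + (2/9)x gives x* = 331 and P* = 137.
With the rebate, buyers effectively pay Pb = Ps − 77, where Ps is the price sellers receive.
On the curves, Pb = 468 - x and Ps = 571/9 + (2/9)x; the wedge Ps − Pb = 77 gives 571/9 + (2/9)x − (468 - x) = 77, so x' = 394.
Then Pb = 468 − 1·394 = 74 and Ps = 571/9 + (2/9)·394 = 151.
ΔCS = ½(331 + 394)(137 − 74) = 22837.5; ΔPS = ½(331 + 394)(151 − 137) = 5075.
Government spending = 77 × 394 = 30338.
DWL = ½ × 77 × (394 − 331) = 2425.5; fraction = 2425.5 / 30338 = 63/788.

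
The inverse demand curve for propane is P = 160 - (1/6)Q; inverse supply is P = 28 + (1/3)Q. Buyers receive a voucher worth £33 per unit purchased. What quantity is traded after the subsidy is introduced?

Q' = 330

Pre-subsidy: 160 - (1/6)Q = 28 + (1/3)Q gives Q* = 264 and P* = 116.
With the rebate, buyers effectively pay Pb = Ps − 33, where Ps is the price sellers receive.
On the curves, Pb = 160 - (1/6)Q and Ps = 28 + (1/3)Q; the wedge Ps − Pb = 33 gives 28 + (1/3)Q − (160 - (1/6)Q) = 33, so Q' = 330.
Then Pb = 160 − (1/6)·330 = 105 and Ps = 28 + (1/3)·330 = 138.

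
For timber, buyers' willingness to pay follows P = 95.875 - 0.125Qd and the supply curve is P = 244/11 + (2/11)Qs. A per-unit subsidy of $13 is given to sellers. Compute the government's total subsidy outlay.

Government cost = 33059/9

Pre-subsidy: 95.875 - 0.125Q = 244/11 + (2/11)Q gives Q* = 6485/27 and P* = 1778/27.
With the subsidy, sellers receive Ps = Pb + 13 for each unit, where Pb is the price buyers pay.
On the curves, Pb = 95.875 - 0.125Q and Ps = 244/11 + (2/11)Q; the wedge Ps − Pb = 13 gives 244/11 + (2/11)Q − (95.875 - 0.125Q) = 13, so Q' = 2543/9.
Then Pb = 95.875 − 0.125·(2543/9) = 545/9 and Ps = 244/11 + (2/11)·(2543/9) = 662/9.
Government outlay = subsidy × quantity = 13 × 2543/9 = 33059/9.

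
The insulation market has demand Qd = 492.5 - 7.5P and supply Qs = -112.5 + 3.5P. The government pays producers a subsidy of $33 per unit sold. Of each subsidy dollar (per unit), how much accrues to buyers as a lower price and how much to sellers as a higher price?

Buyers gain $10.5 per unit; sellers gain $22.5 per unit

Pre-subsidy: 492.5 - 7.5P = -112.5 + 3.5P gives P* = 55, Q* = 80.
With the subsidy, sellers receive Ps = Pb + 33 for each unit, where Pb is the price buyers pay.
Supply in terms of Pb becomes Qs = -112.5 + 3.5(Pb + 33) = 3 + 3.5Pb. Setting this equal to demand: 492.5 - 7.5Pb = 3 + 3.5Pb, so Pb = 44.5.
Sellers receive Ps = 44.5 + 33 = 77.5; Q' = 492.5 − 7.5·44.5 = 158.75.
Buyers' price falls by P* − Pb = 55 − 44.5 = 10.5; sellers' price rises by Ps − P* = 77.5 − 55 = 22.5.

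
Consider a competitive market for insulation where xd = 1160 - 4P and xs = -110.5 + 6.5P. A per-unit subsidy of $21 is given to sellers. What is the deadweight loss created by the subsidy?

Deadweight loss = $546

Pre-subsidy: 1160 - 4P = -110.5 + 6.5P gives P* = 121, x* = 676.
With the subsidy, sellers receive Ps = Pb + 21 for each unit, where Pb is the price buyers pay.
Supply in terms of Pb becomes xs = -110.5 + 6.5(Pb + 21) = 26 + 6.5Pb. Setting this equal to demand: 1160 - 4Pb = 26 + 6.5Pb, so Pb = 108.
Sellers receive Ps = 108 + 21 = 129; x' = 1160 − 4·108 = 728.
The subsidy expands output by 728 − 676 = 52 past the efficient level; on those units the gap between marginal cost and willingness to pay runs from 0 up to 21.
DWL = ½ × 21 × 52 = 546.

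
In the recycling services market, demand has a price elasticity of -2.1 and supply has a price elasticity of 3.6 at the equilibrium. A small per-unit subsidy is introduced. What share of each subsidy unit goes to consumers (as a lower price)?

Consumer share = 12/19

For a small subsidy around the equilibrium, the benefit split depends on the relative slopes, which at a point are proportional to the elasticities.
Buyer share = εs/(εs + |εd|) = 3.6/(3.6 + 2.1) = 12/19; seller share = |εd|/(εs + |εd|) = 7/19.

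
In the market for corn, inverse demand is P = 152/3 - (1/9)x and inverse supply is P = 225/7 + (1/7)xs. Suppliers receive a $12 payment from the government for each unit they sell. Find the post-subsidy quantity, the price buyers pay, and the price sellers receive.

Pre-subsidy: 152/3 - (1/9)x = 225/7 + (1/7)x gives x* = 72.9375 and P* = 42.5625.
With the subsidy, sellers receive Ps = Pb + 12 for each unit, where Pb is the price buyers pay.
On the curves, Pb = 152/3 - (1/9)x and Ps = 225/7 + (1/7)x; the wedge Ps − Pb = 12 gives 225/7 + (1/7)x − (152/3 - (1/9)x) = 12, so x' = 120.1875.
Then Pb = 152/3 − (1/9)·120.1875 = 37.3125 and Ps = 225/7 + (1/7)·120.1875 = 49.3125.

x' = 120.1875; buyers pay $37.3125; sellers receive $49.3125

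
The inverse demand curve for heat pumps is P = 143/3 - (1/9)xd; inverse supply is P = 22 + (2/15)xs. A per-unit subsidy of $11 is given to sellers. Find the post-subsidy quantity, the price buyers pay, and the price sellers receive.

Pre-subsidy: 143/3 - (1/9)x = 22 + (2/15)x gives x* = 105 and P* = 36.
With the subsidy, sellers receive Ps = Pb + 11 for each unit, where Pb is the price buyers pay.
On the curves, Pb = 143/3 - (1/9)x and Ps = 22 + (2/15)x; the wedge Ps − Pb = 11 gives 22 + (2/15)x − (143/3 - (1/9)x) = 11, so x' = 150.
Then Pb = 143/3 − (1/9)·150 = 31 and Ps = 22 + (2/15)·150 = 42.

x' = 150; buyers pay $31; sellers receive $42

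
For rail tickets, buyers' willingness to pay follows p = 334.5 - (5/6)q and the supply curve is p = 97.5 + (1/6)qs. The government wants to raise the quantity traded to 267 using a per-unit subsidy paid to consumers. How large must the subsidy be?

Required subsidy s = 30 per unit

At q = 267, from the demand curve buyers pay pb = 334.5 − (5/6)·267 = 112; from the supply curve sellers need ps = 97.5 + (1/6)·267 = 142.
The subsidy must fill the gap: s = ps − pb = 142 − 112 = 30.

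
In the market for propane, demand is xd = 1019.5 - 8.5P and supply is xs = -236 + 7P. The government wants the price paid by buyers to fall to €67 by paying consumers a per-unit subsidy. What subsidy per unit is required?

Required subsidy s = €31 per unit

At a buyer price of 67, quantity demanded is 1019.5 − 8.5·67 = 450.
Sellers supply 450 only when they receive Ps with -236 + 7·Ps = 450, i.e. Ps = 98.
s = Ps − Pb = 98 − 67 = 31.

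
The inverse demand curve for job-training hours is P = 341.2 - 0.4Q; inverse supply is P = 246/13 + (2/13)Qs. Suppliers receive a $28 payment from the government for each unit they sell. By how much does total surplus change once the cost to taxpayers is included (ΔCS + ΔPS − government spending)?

Pre-subsidy: 341.2 - 0.4Q = 246/13 + (2/13)Q gives Q* = 5237/9 and P* = 976/9.
With the subsidy, sellers receive Ps = Pb + 28 for each unit, where Pb is the price buyers pay.
On the curves, Pb = 341.2 - 0.4Q and Ps = 246/13 + (2/13)Q; the wedge Ps − Pb = 28 gives 246/13 + (2/13)Q − (341.2 - 0.4Q) = 28, so Q' = 5692/9.
Then Pb = 341.2 − 0.4·(5692/9) = 794/9 and Ps = 246/13 + (2/13)·(5692/9) = 1046/9.
ΔCS = ½(5237/9 + 5692/9)(976/9 − 794/9) = 331513/27; ΔPS = ½(5237/9 + 5692/9)(1046/9 − 976/9) = 127505/27.
Government spending = 28 × 5692/9 = 159376/9.
Net change = 331513/27 + 127505/27 − 159376/9 = -6370/9. The loss equals the DWL triangle ½·28·455/9.

Net change in total surplus = -6370/9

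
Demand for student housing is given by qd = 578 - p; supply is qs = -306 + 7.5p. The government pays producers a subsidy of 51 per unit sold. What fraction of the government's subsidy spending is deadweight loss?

DWL / government spending = 15/346

Pre-subsidy: 578 - p = -306 + 7.5p gives p* = 104, q* = 474.
With the subsidy, sellers receive ps = pb + 51 for each unit, where pb is the price buyers pay.
Supply in terms of pb becomes qs = -306 + 7.5(pb + 51) = 76.5 + 7.5pb. Setting this equal to demand: 578 - pb = 76.5 + 7.5pb, so pb = 59.
Sellers receive ps = 59 + 51 = 110; q' = 578 − 1·59 = 519.
ΔCS = ½(474 + 519)(104 − 59) = 22342.5; ΔPS = ½(474 + 519)(110 − 104) = 2979.
Government spending = 51 × 519 = 26469.
DWL = ½ × 51 × (519 − 474) = 1147.5; fraction = 1147.5 / 26469 = 15/346.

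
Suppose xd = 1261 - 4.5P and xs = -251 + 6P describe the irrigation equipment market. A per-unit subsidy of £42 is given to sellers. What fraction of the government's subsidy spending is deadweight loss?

DWL / government spending = 54/721

Pre-subsidy: 1261 - 4.5P = -251 + 6P gives P* = 144, x* = 613.
With the subsidy, sellers receive Ps = Pb + 42 for each unit, where Pb is the price buyers pay.
Supply in terms of Pb becomes xs = -251 + 6(Pb + 42) = 1 + 6Pb. Setting this equal to demand: 1261 - 4.5Pb = 1 + 6Pb, so Pb = 120.
Sellers receive Ps = 120 + 42 = 162; x' = 1261 − 4.5·120 = 721.
ΔCS = ½(613 + 721)(144 − 120) = 16008; ΔPS = ½(613 + 721)(162 − 144) = 12006.
Government spending = 42 × 721 = 30282.
DWL = ½ × 42 × (721 − 613) = 2268; fraction = 2268 / 30282 = 54/721.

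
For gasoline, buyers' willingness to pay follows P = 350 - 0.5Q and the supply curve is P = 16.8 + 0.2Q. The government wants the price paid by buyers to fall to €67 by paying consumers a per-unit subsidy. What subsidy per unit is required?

Required subsidy s = €63 per unit

At a buyer price of 67, quantity demanded is 700 − 2·67 = 566.
Sellers supply 566 only when they receive Ps = 16.8 + 0.2·566 = 130.
s = Ps − Pb = 130 − 67 = 63.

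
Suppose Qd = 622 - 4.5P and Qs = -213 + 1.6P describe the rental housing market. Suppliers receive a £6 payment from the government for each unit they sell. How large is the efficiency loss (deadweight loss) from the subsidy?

Pre-subsidy: 622 - 4.5P = -213 + 1.6P gives P* = 8350/61, Q* = 367/61.
With the subsidy, sellers receive Ps = Pb + 6 for each unit, where Pb is the price buyers pay.
Supply in terms of Pb becomes Qs = -213 + 1.6(Pb + 6) = -203.4 + 1.6Pb. Setting this equal to demand: 622 - 4.5Pb = -203.4 + 1.6Pb, so Pb = 8254/61.
Sellers receive Ps = 8254/61 + 6 = 8620/61; Q' = 622 − 4.5·(8254/61) = 799/61.
The subsidy expands output by 799/61 − 367/61 = 432/61 past the efficient level; on those units the gap between marginal cost and willingness to pay runs from 0 up to 6.
DWL = ½ × 6 × 432/61 = 1296/61.

Deadweight loss = 1296/61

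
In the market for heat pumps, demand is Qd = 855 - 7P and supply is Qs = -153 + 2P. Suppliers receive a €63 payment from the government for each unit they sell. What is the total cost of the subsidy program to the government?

Pre-subsidy: 855 - 7P = -153 + 2P gives P* = 112, Q* = 71.
With the subsidy, sellers receive Ps = Pb + 63 for each unit, where Pb is the price buyers pay.
Supply in terms of Pb becomes Qs = -153 + 2(Pb + 63) = -27 + 2Pb. Setting this equal to demand: 855 - 7Pb = -27 + 2Pb, so Pb = 98.
Sellers receive Ps = 98 + 63 = 161; Q' = 855 − 7·98 = 169.
Government outlay = subsidy × quantity = 63 × 169 = 10647.

Government cost = €10647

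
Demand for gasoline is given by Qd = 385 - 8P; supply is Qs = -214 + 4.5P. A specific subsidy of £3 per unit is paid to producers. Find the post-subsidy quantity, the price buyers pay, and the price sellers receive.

Pre-subsidy: 385 - 8P = -214 + 4.5P gives P* = 47.92, Q* = 1.64.
With the subsidy, sellers receive Ps = Pb + 3 for each unit, where Pb is the price buyers pay.
Supply in terms of Pb becomes Qs = -214 + 4.5(Pb + 3) = -200.5 + 4.5Pb. Setting this equal to demand: 385 - 8Pb = -200.5 + 4.5Pb, so Pb = 46.84.
Sellers receive Ps = 46.84 + 3 = 49.84; Q' = 385 − 8·46.84 = 10.28.

Q' = 10.28; buyers pay £46.84; sellers receive £49.84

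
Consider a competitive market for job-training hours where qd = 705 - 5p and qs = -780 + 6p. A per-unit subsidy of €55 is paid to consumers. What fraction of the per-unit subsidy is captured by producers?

Producer share = 5/11

Pre-subsidy: 705 - 5p = -780 + 6p gives p* = 135, q* = 30.
With the rebate, buyers effectively pay pb = ps − 55, where ps is the price sellers receive.
Demand in terms of ps becomes qd = 705 − 5(ps − 55) = 980 - 5ps. Setting this equal to supply: 980 - 5ps = -780 + 6ps, so ps = 160.
Buyers pay pb = 160 − 55 = 105; q' = -780 + 6·160 = 180.
Buyers' price falls by p* − pb = 135 − 105 = 30; sellers' price rises by ps − p* = 160 − 135 = 25.
So producers capture 25/55 = 5/11 of each unit of subsidy.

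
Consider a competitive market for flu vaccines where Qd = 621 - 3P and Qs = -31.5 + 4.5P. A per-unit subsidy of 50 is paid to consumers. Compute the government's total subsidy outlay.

Government cost = 22500

Pre-subsidy: 621 - 3P = -31.5 + 4.5P gives P* = 87, Q* = 360.
With the rebate, buyers effectively pay Pb = Ps − 50, where Ps is the price sellers receive.
Demand in terms of Ps becomes Qd = 621 − 3(Ps − 50) = 771 - 3Ps. Setting this equal to supply: 771 - 3Ps = -31.5 + 4.5Ps, so Ps = 107.
Buyers pay Pb = 107 − 50 = 57; Q' = -31.5 + 4.5·107 = 450.
Government outlay = subsidy × quantity = 50 × 450 = 22500.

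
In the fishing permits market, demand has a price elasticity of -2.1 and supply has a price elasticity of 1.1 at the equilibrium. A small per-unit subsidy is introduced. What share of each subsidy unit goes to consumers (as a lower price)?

For a small subsidy around the equilibrium, the benefit split depends on the relative slopes, which at a point are proportional to the elasticities.
Buyer share = εs/(εs + |εd|) = 1.1/(1.1 + 2.1) = 0.34375; seller share = |εd|/(εs + |εd|) = 0.65625.

Consumer share = 0.34375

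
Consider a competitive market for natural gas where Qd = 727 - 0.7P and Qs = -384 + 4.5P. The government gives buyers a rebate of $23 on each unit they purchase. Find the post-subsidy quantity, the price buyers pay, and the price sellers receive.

Q' = 591.375; buyers pay $193.75; sellers receive $216.75

Pre-subsidy: 727 - 0.7P = -384 + 4.5P gives P* = 5555/26, Q* = 30027/52.
With the rebate, buyers effectively pay Pb = Ps − 23, where Ps is the price sellers receive.
Demand in terms of Ps becomes Qd = 727 − 0.7(Ps − 23) = 743.1 - 0.7Ps. Setting this equal to supply: 743.1 - 0.7Ps = -384 + 4.5Ps, so Ps = 216.75.
Buyers pay Pb = 216.75 − 23 = 193.75; Q' = -384 + 4.5·216.75 = 591.375.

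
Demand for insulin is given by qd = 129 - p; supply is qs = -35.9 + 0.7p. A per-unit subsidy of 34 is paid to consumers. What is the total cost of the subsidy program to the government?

Government cost = 1564

Pre-subsidy: 129 - p = -35.9 + 0.7p gives p* = 97, q* = 32.
With the rebate, buyers effectively pay pb = ps − 34, where ps is the price sellers receive.
Demand in terms of ps becomes qd = 129 − 1(ps − 34) = 163 - ps. Setting this equal to supply: 163 - ps = -35.9 + 0.7ps, so ps = 117.
Buyers pay pb = 117 − 34 = 83; q' = -35.9 + 0.7·117 = 46.
Government outlay = subsidy × quantity = 34 × 46 = 1564.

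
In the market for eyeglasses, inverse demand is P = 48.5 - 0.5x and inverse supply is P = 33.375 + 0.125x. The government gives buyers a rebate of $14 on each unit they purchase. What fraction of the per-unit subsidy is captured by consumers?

Consumer share = 0.8

Pre-subsidy: 48.5 - 0.5x = 33.375 + 0.125x gives x* = 24.2 and P* = 36.4.
With the rebate, buyers effectively pay Pb = Ps − 14, where Ps is the price sellers receive.
On the curves, Pb = 48.5 - 0.5x and Ps = 33.375 + 0.125x; the wedge Ps − Pb = 14 gives 33.375 + 0.125x − (48.5 - 0.5x) = 14, so x' = 46.6.
Then Pb = 48.5 − 0.5·46.6 = 25.2 and Ps = 33.375 + 0.125·46.6 = 39.2.
Buyers' price falls by P* − Pb = 36.4 − 25.2 = 11.2; sellers' price rises by Ps − P* = 39.2 − 36.4 = 2.8.
So consumers capture 11.2/14 = 0.8 of each unit of subsidy.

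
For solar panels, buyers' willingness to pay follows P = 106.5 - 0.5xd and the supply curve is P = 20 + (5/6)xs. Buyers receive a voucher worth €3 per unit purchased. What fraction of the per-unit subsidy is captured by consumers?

Consumer share = 0.375

Pre-subsidy: 106.5 - 0.5x = 20 + (5/6)x gives x* = 64.875 and P* = 74.0625.
With the rebate, buyers effectively pay Pb = Ps − 3, where Ps is the price sellers receive.
On the curves, Pb = 106.5 - 0.5x and Ps = 20 + (5/6)x; the wedge Ps − Pb = 3 gives 20 + (5/6)x − (106.5 - 0.5x) = 3, so x' = 67.125.
Then Pb = 106.5 − 0.5·67.125 = 72.9375 and Ps = 20 + (5/6)·67.125 = 75.9375.
Buyers' price falls by P* − Pb = 74.0625 − 72.9375 = 1.125; sellers' price rises by Ps − P* = 75.9375 − 74.0625 = 1.875.
So consumers capture 1.125/3 = 0.375 of each unit of subsidy.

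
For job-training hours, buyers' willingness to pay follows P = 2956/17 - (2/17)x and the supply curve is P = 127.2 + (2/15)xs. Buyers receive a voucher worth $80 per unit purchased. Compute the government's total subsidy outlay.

Government cost = $40380

Pre-subsidy: 2956/17 - (2/17)x = 127.2 + (2/15)x gives x* = 186 and P* = 152.
With the rebate, buyers effectively pay Pb = Ps − 80, where Ps is the price sellers receive.
On the curves, Pb = 2956/17 - (2/17)x and Ps = 127.2 + (2/15)x; the wedge Ps − Pb = 80 gives 127.2 + (2/15)x − (2956/17 - (2/17)x) = 80, so x' = 504.75.
Then Pb = 2956/17 − (2/17)·504.75 = 114.5 and Ps = 127.2 + (2/15)·504.75 = 194.5.
Government outlay = subsidy × quantity = 80 × 504.75 = 40380.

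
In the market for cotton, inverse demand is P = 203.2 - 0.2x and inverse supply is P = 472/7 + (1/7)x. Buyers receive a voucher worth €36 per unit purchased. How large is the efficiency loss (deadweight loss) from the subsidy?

Deadweight loss = €1890

Pre-subsidy: 203.2 - 0.2x = 472/7 + (1/7)x gives x* = 396 and P* = 124.
With the rebate, buyers effectively pay Pb = Ps − 36, where Ps is the price sellers receive.
On the curves, Pb = 203.2 - 0.2x and Ps = 472/7 + (1/7)x; the wedge Ps − Pb = 36 gives 472/7 + (1/7)x − (203.2 - 0.2x) = 36, so x' = 501.
Then Pb = 203.2 − 0.2·501 = 103 and Ps = 472/7 + (1/7)·501 = 139.
The subsidy expands output by 501 − 396 = 105 past the efficient level; on those units the gap between marginal cost and willingness to pay runs from 0 up to 36.
DWL = ½ × 36 × 105 = 1890.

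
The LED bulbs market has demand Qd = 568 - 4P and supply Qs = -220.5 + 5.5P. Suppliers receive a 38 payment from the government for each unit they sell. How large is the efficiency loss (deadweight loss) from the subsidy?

Deadweight loss = 1672

Pre-subsidy: 568 - 4P = -220.5 + 5.5P gives P* = 83, Q* = 236.
With the subsidy, sellers receive Ps = Pb + 38 for each unit, where Pb is the price buyers pay.
Supply in terms of Pb becomes Qs = -220.5 + 5.5(Pb + 38) = -11.5 + 5.5Pb. Setting this equal to demand: 568 - 4Pb = -11.5 + 5.5Pb, so Pb = 61.
Sellers receive Ps = 61 + 38 = 99; Q' = 568 − 4·61 = 324.
The subsidy expands output by 324 − 236 = 88 past the efficient level; on those units the gap between marginal cost and willingness to pay runs from 0 up to 38.
DWL = ½ × 38 × 88 = 1672.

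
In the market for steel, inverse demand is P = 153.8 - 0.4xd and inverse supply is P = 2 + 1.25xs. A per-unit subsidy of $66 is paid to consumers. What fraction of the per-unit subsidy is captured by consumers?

Consumer share = 8/33

Pre-subsidy: 153.8 - 0.4x = 2 + 1.25x gives x* = 92 and P* = 117.
With the rebate, buyers effectively pay Pb = Ps − 66, where Ps is the price sellers receive.
On the curves, Pb = 153.8 - 0.4x and Ps = 2 + 1.25x; the wedge Ps − Pb = 66 gives 2 + 1.25x − (153.8 - 0.4x) = 66, so x' = 132.
Then Pb = 153.8 − 0.4·132 = 101 and Ps = 2 + 1.25·132 = 167.
Buyers' price falls by P* − Pb = 117 − 101 = 16; sellers' price rises by Ps − P* = 167 − 117 = 50.
So consumers capture 16/66 = 8/33 of each unit of subsidy.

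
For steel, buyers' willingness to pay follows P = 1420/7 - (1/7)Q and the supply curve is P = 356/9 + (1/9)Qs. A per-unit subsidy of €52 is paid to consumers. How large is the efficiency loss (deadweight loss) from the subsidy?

Pre-subsidy: 1420/7 - (1/7)Q = 356/9 + (1/9)Q gives Q* = 643 and P* = 111.
With the rebate, buyers effectively pay Pb = Ps − 52, where Ps is the price sellers receive.
On the curves, Pb = 1420/7 - (1/7)Q and Ps = 356/9 + (1/9)Q; the wedge Ps − Pb = 52 gives 356/9 + (1/9)Q − (1420/7 - (1/7)Q) = 52, so Q' = 847.75.
Then Pb = 1420/7 − (1/7)·847.75 = 81.75 and Ps = 356/9 + (1/9)·847.75 = 133.75.
The subsidy expands output by 847.75 − 643 = 204.75 past the efficient level; on those units the gap between marginal cost and willingness to pay runs from 0 up to 52.
DWL = ½ × 52 × 204.75 = 5323.5.

Deadweight loss = €5323.5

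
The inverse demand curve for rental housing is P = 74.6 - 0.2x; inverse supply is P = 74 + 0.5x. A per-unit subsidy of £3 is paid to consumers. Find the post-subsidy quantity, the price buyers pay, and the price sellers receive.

Pre-subsidy: 74.6 - 0.2x = 74 + 0.5x gives x* = 6/7 and P* = 521/7.
With the rebate, buyers effectively pay Pb = Ps − 3, where Ps is the price sellers receive.
On the curves, Pb = 74.6 - 0.2x and Ps = 74 + 0.5x; the wedge Ps − Pb = 3 gives 74 + 0.5x − (74.6 - 0.2x) = 3, so x' = 36/7.
Then Pb = 74.6 − 0.2·(36/7) = 515/7 and Ps = 74 + 0.5·(36/7) = 536/7.

x' = 36/7; buyers pay 515/7; sellers receive 536/7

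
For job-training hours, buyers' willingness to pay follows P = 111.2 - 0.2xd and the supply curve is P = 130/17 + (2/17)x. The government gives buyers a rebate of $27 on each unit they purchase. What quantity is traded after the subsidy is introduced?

x' = 411

Pre-subsidy: 111.2 - 0.2x = 130/17 + (2/17)x gives x* = 326 and P* = 46.
With the rebate, buyers effectively pay Pb = Ps − 27, where Ps is the price sellers receive.
On the curves, Pb = 111.2 - 0.2x and Ps = 130/17 + (2/17)x; the wedge Ps − Pb = 27 gives 130/17 + (2/17)x − (111.2 - 0.2x) = 27, so x' = 411.
Then Pb = 111.2 − 0.2·411 = 29 and Ps = 130/17 + (2/17)·411 = 56.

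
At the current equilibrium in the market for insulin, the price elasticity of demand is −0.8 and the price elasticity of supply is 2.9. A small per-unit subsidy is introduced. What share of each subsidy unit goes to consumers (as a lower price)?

For a small subsidy around the equilibrium, the benefit split depends on the relative slopes, which at a point are proportional to the elasticities.
Buyer share = εs/(εs + |εd|) = 2.9/(2.9 + 0.8) = 29/37; seller share = |εd|/(εs + |εd|) = 8/37.

Consumer share = 29/37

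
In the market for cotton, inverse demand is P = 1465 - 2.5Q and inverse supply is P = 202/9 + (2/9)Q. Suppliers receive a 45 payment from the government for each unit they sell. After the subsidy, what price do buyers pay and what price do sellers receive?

Buyers pay 4845/49; sellers receive 7050/49

Pre-subsidy: 1465 - 2.5Q = 202/9 + (2/9)Q gives Q* = 25966/49 and P* = 6870/49.
With the subsidy, sellers receive Ps = Pb + 45 for each unit, where Pb is the price buyers pay.
On the curves, Pb = 1465 - 2.5Q and Ps = 202/9 + (2/9)Q; the wedge Ps − Pb = 45 gives 202/9 + (2/9)Q − (1465 - 2.5Q) = 45, so Q' = 26776/49.
Then Pb = 1465 − 2.5·(26776/49) = 4845/49 and Ps = 202/9 + (2/9)·(26776/49) = 7050/49.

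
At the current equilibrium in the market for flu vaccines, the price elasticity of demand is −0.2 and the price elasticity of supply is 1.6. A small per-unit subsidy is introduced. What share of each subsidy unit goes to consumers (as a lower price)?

Consumer share = 8/9

For a small subsidy around the equilibrium, the benefit split depends on the relative slopes, which at a point are proportional to the elasticities.
Buyer share = εs/(εs + |εd|) = 1.6/(1.6 + 0.2) = 8/9; seller share = |εd|/(εs + |εd|) = 1/9.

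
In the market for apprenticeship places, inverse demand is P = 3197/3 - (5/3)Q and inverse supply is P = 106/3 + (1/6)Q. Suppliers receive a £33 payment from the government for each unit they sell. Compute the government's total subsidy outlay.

Pre-subsidy: 3197/3 - (5/3)Q = 106/3 + (1/6)Q gives Q* = 562 and P* = 129.
With the subsidy, sellers receive Ps = Pb + 33 for each unit, where Pb is the price buyers pay.
On the curves, Pb = 3197/3 - (5/3)Q and Ps = 106/3 + (1/6)Q; the wedge Ps − Pb = 33 gives 106/3 + (1/6)Q − (3197/3 - (5/3)Q) = 33, so Q' = 580.
Then Pb = 3197/3 − (5/3)·580 = 99 and Ps = 106/3 + (1/6)·580 = 132.
Government outlay = subsidy × quantity = 33 × 580 = 19140.

Government cost = £19140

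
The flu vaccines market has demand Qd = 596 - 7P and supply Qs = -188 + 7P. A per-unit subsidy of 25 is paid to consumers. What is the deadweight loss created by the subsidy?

Deadweight loss = 1093.75

Pre-subsidy: 596 - 7P = -188 + 7P gives P* = 56, Q* = 204.
With the rebate, buyers effectively pay Pb = Ps − 25, where Ps is the price sellers receive.
Demand in terms of Ps becomes Qd = 596 − 7(Ps − 25) = 771 - 7Ps. Setting this equal to supply: 771 - 7Ps = -188 + 7Ps, so Ps = 68.5.
Buyers pay Pb = 68.5 − 25 = 43.5; Q' = -188 + 7·68.5 = 291.5.
The subsidy expands output by 291.5 − 204 = 87.5 past the efficient level; on those units the gap between marginal cost and willingness to pay runs from 0 up to 25.
DWL = ½ × 25 × 87.5 = 1093.75.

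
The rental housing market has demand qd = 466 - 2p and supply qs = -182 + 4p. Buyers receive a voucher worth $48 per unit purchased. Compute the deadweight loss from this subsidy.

Pre-subsidy: 466 - 2p = -182 + 4p gives p* = 108, q* = 250.
With the rebate, buyers effectively pay pb = ps − 48, where ps is the price sellers receive.
Demand in terms of ps becomes qd = 466 − 2(ps − 48) = 562 - 2ps. Setting this equal to supply: 562 - 2ps = -182 + 4ps, so ps = 124.
Buyers pay pb = 124 − 48 = 76; q' = -182 + 4·124 = 314.
The subsidy expands output by 314 − 250 = 64 past the efficient level; on those units the gap between marginal cost and willingness to pay runs from 0 up to 48.
DWL = ½ × 48 × 64 = 1536.

Deadweight loss = $1536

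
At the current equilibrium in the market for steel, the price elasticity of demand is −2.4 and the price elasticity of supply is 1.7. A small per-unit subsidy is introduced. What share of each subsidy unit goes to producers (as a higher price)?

Producer share = 24/41

For a small subsidy around the equilibrium, the benefit split depends on the relative slopes, which at a point are proportional to the elasticities.
Buyer share = εs/(εs + |εd|) = 1.7/(1.7 + 2.4) = 17/41; seller share = |εd|/(εs + |εd|) = 24/41.
So producers capture 24/41 of the subsidy.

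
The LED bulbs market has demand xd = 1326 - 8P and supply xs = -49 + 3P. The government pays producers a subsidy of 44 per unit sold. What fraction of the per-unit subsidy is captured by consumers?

Consumer share = 3/11

Pre-subsidy: 1326 - 8P = -49 + 3P gives P* = 125, x* = 326.
With the subsidy, sellers receive Ps = Pb + 44 for each unit, where Pb is the price buyers pay.
Supply in terms of Pb becomes xs = -49 + 3(Pb + 44) = 83 + 3Pb. Setting this equal to demand: 1326 - 8Pb = 83 + 3Pb, so Pb = 113.
Sellers receive Ps = 113 + 44 = 157; x' = 1326 − 8·113 = 422.
Buyers' price falls by P* − Pb = 125 − 113 = 12; sellers' price rises by Ps − P* = 157 − 125 = 32.
So consumers capture 12/44 = 3/11 of each unit of subsidy.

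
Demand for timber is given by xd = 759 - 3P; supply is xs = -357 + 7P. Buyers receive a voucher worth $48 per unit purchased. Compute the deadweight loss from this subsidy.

Deadweight loss = $2419.2

Pre-subsidy: 759 - 3P = -357 + 7P gives P* = 111.6, x* = 424.2.
With the rebate, buyers effectively pay Pb = Ps − 48, where Ps is the price sellers receive.
Demand in terms of Ps becomes xd = 759 − 3(Ps − 48) = 903 - 3Ps. Setting this equal to supply: 903 - 3Ps = -357 + 7Ps, so Ps = 126.
Buyers pay Pb = 126 − 48 = 78; x' = -357 + 7·126 = 525.
The subsidy expands output by 525 − 424.2 = 100.8 past the efficient level; on those units the gap between marginal cost and willingness to pay runs from 0 up to 48.
DWL = ½ × 48 × 100.8 = 2419.2.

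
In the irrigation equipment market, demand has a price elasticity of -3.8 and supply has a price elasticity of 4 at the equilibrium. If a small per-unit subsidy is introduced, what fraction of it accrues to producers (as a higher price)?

Producer share = 19/39

For a small subsidy around the equilibrium, the benefit split depends on the relative slopes, which at a point are proportional to the elasticities.
Buyer share = εs/(εs + |εd|) = 4/(4 + 3.8) = 20/39; seller share = |εd|/(εs + |εd|) = 19/39.
So producers capture 19/39 of the subsidy.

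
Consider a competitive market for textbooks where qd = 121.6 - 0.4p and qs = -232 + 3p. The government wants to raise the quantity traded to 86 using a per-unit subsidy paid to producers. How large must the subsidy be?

At q = 86, invert demand for the buyer price: pb = (121.6 − 86)/0.4 = 89; invert supply for the seller price: ps = (86 − (-232))/3 = 106.
The subsidy must fill the gap: s = ps − pb = 106 − 89 = 17.

Required subsidy s = 17 per unit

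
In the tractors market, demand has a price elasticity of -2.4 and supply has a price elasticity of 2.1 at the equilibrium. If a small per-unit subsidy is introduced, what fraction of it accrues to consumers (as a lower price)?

Consumer share = 7/15

For a small subsidy around the equilibrium, the benefit split depends on the relative slopes, which at a point are proportional to the elasticities.
Buyer share = εs/(εs + |εd|) = 2.1/(2.1 + 2.4) = 7/15; seller share = |εd|/(εs + |εd|) = 8/15.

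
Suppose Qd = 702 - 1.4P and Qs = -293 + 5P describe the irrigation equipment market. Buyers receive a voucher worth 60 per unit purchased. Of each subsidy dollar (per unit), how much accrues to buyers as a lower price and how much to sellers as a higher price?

Pre-subsidy: 702 - 1.4P = -293 + 5P gives P* = 155.46875, Q* = 484.34375.
With the rebate, buyers effectively pay Pb = Ps − 60, where Ps is the price sellers receive.
Demand in terms of Ps becomes Qd = 702 − 1.4(Ps − 60) = 786 - 1.4Ps. Setting this equal to supply: 786 - 1.4Ps = -293 + 5Ps, so Ps = 168.59375.
Buyers pay Pb = 168.59375 − 60 = 108.59375; Q' = -293 + 5·168.59375 = 549.96875.
Buyers' price falls by P* − Pb = 155.46875 − 108.59375 = 46.875; sellers' price rises by Ps − P* = 168.59375 − 155.46875 = 13.125.

Buyers gain 46.875 per unit; sellers gain 13.125 per unit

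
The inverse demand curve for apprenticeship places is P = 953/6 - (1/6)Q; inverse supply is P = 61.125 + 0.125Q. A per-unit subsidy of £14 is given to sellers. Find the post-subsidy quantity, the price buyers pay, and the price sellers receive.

Q' = 383; buyers pay £95; sellers receive £109

Pre-subsidy: 953/6 - (1/6)Q = 61.125 + 0.125Q gives Q* = 335 and P* = 103.
With the subsidy, sellers receive Ps = Pb + 14 for each unit, where Pb is the price buyers pay.
On the curves, Pb = 953/6 - (1/6)Q and Ps = 61.125 + 0.125Q; the wedge Ps − Pb = 14 gives 61.125 + 0.125Q − (953/6 - (1/6)Q) = 14, so Q' = 383.
Then Pb = 953/6 − (1/6)·383 = 95 and Ps = 61.125 + 0.125·383 = 109.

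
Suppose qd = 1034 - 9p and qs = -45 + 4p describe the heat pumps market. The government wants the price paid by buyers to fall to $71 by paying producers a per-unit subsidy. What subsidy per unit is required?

Required subsidy s = $39 per unit

At a buyer price of 71, quantity demanded is 1034 − 9·71 = 395.
Sellers supply 395 only when they receive ps with -45 + 4·ps = 395, i.e. ps = 110.
s = ps − pb = 110 − 71 = 39.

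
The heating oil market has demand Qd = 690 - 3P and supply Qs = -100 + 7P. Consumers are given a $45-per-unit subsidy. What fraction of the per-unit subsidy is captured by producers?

Pre-subsidy: 690 - 3P = -100 + 7P gives P* = 79, Q* = 453.
With the rebate, buyers effectively pay Pb = Ps − 45, where Ps is the price sellers receive.
Demand in terms of Ps becomes Qd = 690 − 3(Ps − 45) = 825 - 3Ps. Setting this equal to supply: 825 - 3Ps = -100 + 7Ps, so Ps = 92.5.
Buyers pay Pb = 92.5 − 45 = 47.5; Q' = -100 + 7·92.5 = 547.5.
Buyers' price falls by P* − Pb = 79 − 47.5 = 31.5; sellers' price rises by Ps − P* = 92.5 − 79 = 13.5.
So producers capture 13.5/45 = 0.3 of each unit of subsidy.

Producer share = 0.3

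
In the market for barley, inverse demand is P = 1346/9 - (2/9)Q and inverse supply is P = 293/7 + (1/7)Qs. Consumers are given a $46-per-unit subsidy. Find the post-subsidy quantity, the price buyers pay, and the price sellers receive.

Q' = 421; buyers pay $56; sellers receive $102

Pre-subsidy: 1346/9 - (2/9)Q = 293/7 + (1/7)Q gives Q* = 295 and P* = 84.
With the rebate, buyers effectively pay Pb = Ps − 46, where Ps is the price sellers receive.
On the curves, Pb = 1346/9 - (2/9)Q and Ps = 293/7 + (1/7)Q; the wedge Ps − Pb = 46 gives 293/7 + (1/7)Q − (1346/9 - (2/9)Q) = 46, so Q' = 421.
Then Pb = 1346/9 − (2/9)·421 = 56 and Ps = 293/7 + (1/7)·421 = 102.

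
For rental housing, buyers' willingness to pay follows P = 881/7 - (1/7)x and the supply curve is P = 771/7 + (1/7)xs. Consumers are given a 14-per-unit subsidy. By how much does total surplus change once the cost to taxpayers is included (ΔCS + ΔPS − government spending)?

Net change in total surplus = -343

Pre-subsidy: 881/7 - (1/7)x = 771/7 + (1/7)x gives x* = 55 and P* = 118.
With the rebate, buyers effectively pay Pb = Ps − 14, where Ps is the price sellers receive.
On the curves, Pb = 881/7 - (1/7)x and Ps = 771/7 + (1/7)x; the wedge Ps − Pb = 14 gives 771/7 + (1/7)x − (881/7 - (1/7)x) = 14, so x' = 104.
Then Pb = 881/7 − (1/7)·104 = 111 and Ps = 771/7 + (1/7)·104 = 125.
ΔCS = ½(55 + 104)(118 − 111) = 556.5; ΔPS = ½(55 + 104)(125 − 118) = 556.5.
Government spending = 14 × 104 = 1456.
Net change = 556.5 + 556.5 − 1456 = -343. The loss equals the DWL triangle ½·14·49.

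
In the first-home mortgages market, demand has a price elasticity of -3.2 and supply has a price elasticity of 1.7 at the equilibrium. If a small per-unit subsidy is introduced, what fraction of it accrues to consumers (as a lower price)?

Consumer share = 17/49

For a small subsidy around the equilibrium, the benefit split depends on the relative slopes, which at a point are proportional to the elasticities.
Buyer share = εs/(εs + |εd|) = 1.7/(1.7 + 3.2) = 17/49; seller share = |εd|/(εs + |εd|) = 32/49.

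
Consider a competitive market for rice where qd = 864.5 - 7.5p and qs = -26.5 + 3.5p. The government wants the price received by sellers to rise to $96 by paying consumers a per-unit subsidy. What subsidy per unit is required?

At a seller price of 96, quantity supplied is -26.5 + 3.5·96 = 309.5.
Buyers absorb 309.5 only when they pay pb with 864.5 − 7.5·pb = 309.5, i.e. pb = 74.
s = ps − pb = 96 − 74 = 22.

Required subsidy s = $22 per unit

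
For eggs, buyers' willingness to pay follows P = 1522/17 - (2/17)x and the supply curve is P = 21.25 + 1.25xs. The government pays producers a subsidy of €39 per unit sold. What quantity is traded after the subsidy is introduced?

x' = 7295/93

Pre-subsidy: 1522/17 - (2/17)x = 21.25 + 1.25x gives x* = 4643/93 and P* = 7780/93.
With the subsidy, sellers receive Ps = Pb + 39 for each unit, where Pb is the price buyers pay.
On the curves, Pb = 1522/17 - (2/17)x and Ps = 21.25 + 1.25x; the wedge Ps − Pb = 39 gives 21.25 + 1.25x − (1522/17 - (2/17)x) = 39, so x' = 7295/93.
Then Pb = 1522/17 − (2/17)·(7295/93) = 7468/93 and Ps = 21.25 + 1.25·(7295/93) = 11095/93.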